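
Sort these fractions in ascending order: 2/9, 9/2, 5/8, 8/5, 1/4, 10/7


Convert to decimal for comparison:
  2/9 = 0.2222
  9/2 = 4.5
  5/8 = 0.625
  8/5 = 1.6
  1/4 = 0.25
  10/7 = 1.4286
Decimals in increasing order: 0.2222 < 0.25 < 0.625 < 1.4286 < 1.6 < 4.5
Writing each back as its fraction gives the sorted order.
Final answer: 2/9, 1/4, 5/8, 10/7, 8/5, 9/2


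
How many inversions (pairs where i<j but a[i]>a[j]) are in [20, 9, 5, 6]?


For each element, count the later elements that are smaller than it:
  20 (index 0): smaller elements after it = [9, 5, 6] -> 3
  9 (index 1): smaller elements after it = [5, 6] -> 2
  5 (index 2): smaller elements after it = [] -> 0
Total inversions = 3 + 2 + 0 = 5
Final answer: 5


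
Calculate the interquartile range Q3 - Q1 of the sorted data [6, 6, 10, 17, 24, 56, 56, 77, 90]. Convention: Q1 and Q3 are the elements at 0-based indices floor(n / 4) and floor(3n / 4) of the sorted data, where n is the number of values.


The data has n = 9 elements.
Q1 index = floor(9 / 4) = floor(2.25) = 2; Q3 index = floor(3 * 9 / 4) = floor(6.75) = 6
Q1 = element at index 2 = 10
Q3 = element at index 6 = 56
IQR = 56 - 10 = 46
Final answer: 46


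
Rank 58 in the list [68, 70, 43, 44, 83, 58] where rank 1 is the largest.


Sort descending: [83, 70, 68, 58, 44, 43]
Find 58 in the sorted list.
58 is at position 4.
Final answer: 4


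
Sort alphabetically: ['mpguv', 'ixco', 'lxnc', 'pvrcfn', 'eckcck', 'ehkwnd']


Compare strings character by character (the first differing letter decides):
  'eckcck' < 'ehkwnd' since 'c' < 'h' at position 2
  'ehkwnd' < 'ixco' since 'e' < 'i' at position 1
  'ixco' < 'lxnc' since 'i' < 'l' at position 1
  'lxnc' < 'mpguv' since 'l' < 'm' at position 1
  'mpguv' < 'pvrcfn' since 'm' < 'p' at position 1
Chaining these comparisons gives the alphabetical order.
Final answer: ['eckcck', 'ehkwnd', 'ixco', 'lxnc', 'mpguv', 'pvrcfn']


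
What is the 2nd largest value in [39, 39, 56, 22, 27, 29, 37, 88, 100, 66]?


Sort descending: [100, 88, 66, 56, 39, 39, 37, 29, 27, 22]
The 2nd element (1-indexed) is at index 1.
Value = 88
Final answer: 88


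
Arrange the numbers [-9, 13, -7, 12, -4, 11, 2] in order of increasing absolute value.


Compute absolute values:
  |-9| = 9
  |13| = 13
  |-7| = 7
  |12| = 12
  |-4| = 4
  |11| = 11
  |2| = 2
Absolute values in increasing order: 2 < 4 < 7 < 9 < 11 < 12 < 13
Listing the original numbers in that order gives the answer.
Final answer: [2, -4, -7, -9, 11, 12, 13]


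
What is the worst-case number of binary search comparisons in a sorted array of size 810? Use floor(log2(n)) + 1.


Binary search halves the search space each step.
Maximum comparisons = floor(log2(810)) + 1
log2(810) = 9.6618
floor(log2(810)) = 9, so 9 + 1 = 10
Final answer: 10


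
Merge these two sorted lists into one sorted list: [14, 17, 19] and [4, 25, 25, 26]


List A: [14, 17, 19]
List B: [4, 25, 25, 26]
Repeatedly compare the front elements and take the smaller:
  14 vs 4 -> take 4
  14 vs 25 -> take 14
  17 vs 25 -> take 17
  19 vs 25 -> take 19
  A is exhausted; append the rest of B: [25, 25, 26]
Final answer: [4, 14, 17, 19, 25, 25, 26]


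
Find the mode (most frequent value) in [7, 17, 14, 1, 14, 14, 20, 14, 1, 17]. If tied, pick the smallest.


Count the frequency of each value:
  1 appears 2 time(s)
  7 appears 1 time(s)
  14 appears 4 time(s)
  17 appears 2 time(s)
  20 appears 1 time(s)
Maximum frequency is 4.
Only 14 reaches that frequency, so it is the mode.
Final answer: 14


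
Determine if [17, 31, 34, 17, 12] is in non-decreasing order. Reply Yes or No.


Check consecutive pairs:
  17 <= 31? True
  31 <= 34? True
  34 <= 17? False
  17 <= 12? False
2 consecutive pair(s) are out of order, so the list is not sorted.
Final answer: No


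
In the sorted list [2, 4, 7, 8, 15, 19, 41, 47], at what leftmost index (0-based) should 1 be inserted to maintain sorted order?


List is sorted: [2, 4, 7, 8, 15, 19, 41, 47]
We need the leftmost position where 1 can be inserted, i.e. the first index whose element is >= 1 (or the end of the list if none is).
Binary search with low=0, high=8 (0-based indices):
  low=0, high=8, mid=4: a[4]=15 >= 1, so high = 4
  low=0, high=4, mid=2: a[2]=7 >= 1, so high = 2
  low=0, high=2, mid=1: a[1]=4 >= 1, so high = 1
  low=0, high=1, mid=0: a[0]=2 >= 1, so high = 0
Now low = high = 0, so the insertion index is 0.
Final answer: 0


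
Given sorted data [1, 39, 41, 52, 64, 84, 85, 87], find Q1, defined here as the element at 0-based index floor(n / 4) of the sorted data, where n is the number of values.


The list has n = 8 elements.
Q1 index = floor(8 / 4) = floor(2) = 2
Counting from index 0 in the sorted data, the element at index 2 is 41.
Final answer: 41


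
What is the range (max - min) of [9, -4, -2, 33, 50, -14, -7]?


Maximum value: 50
Minimum value: -14
Range = 50 - (-14) = 64
Final answer: 64


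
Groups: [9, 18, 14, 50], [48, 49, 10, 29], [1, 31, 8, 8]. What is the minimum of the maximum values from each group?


Find max of each group:
  Group 1: [9, 18, 14, 50] -> max = 50
  Group 2: [48, 49, 10, 29] -> max = 49
  Group 3: [1, 31, 8, 8] -> max = 31
Maxes: [50, 49, 31]
Minimum of maxes = 31
Final answer: 31


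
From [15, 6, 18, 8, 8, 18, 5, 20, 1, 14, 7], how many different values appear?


List all unique values:
Distinct values: [1, 5, 6, 7, 8, 14, 15, 18, 20]
Count = 9
Final answer: 9


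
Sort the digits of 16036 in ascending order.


The number 16036 has digits: 1, 6, 0, 3, 6
Sorted: 0, 1, 3, 6, 6
Joining the sorted digits gives the result.
Final answer: 01366


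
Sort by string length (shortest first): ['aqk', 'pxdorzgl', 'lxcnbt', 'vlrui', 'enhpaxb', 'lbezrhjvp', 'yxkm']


Compute lengths:
  'aqk' has length 3
  'pxdorzgl' has length 8
  'lxcnbt' has length 6
  'vlrui' has length 5
  'enhpaxb' has length 7
  'lbezrhjvp' has length 9
  'yxkm' has length 4
Lengths in increasing order: 3 < 4 < 5 < 6 < 7 < 8 < 9
Listing the words in that order gives the answer.
Final answer: ['aqk', 'yxkm', 'vlrui', 'lxcnbt', 'enhpaxb', 'pxdorzgl', 'lbezrhjvp']


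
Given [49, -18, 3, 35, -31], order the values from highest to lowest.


Original list: [49, -18, 3, 35, -31]
Repeatedly take the largest remaining element:
  Remaining [49, -18, 3, 35, -31] -> largest is 49
  Remaining [-18, 3, 35, -31] -> largest is 35
  Remaining [-18, 3, -31] -> largest is 3
  Remaining [-18, -31] -> largest is -18
  Remaining [-31] -> largest is -31
Collecting the picks in order gives the descending list.
Final answer: [49, 35, 3, -18, -31]


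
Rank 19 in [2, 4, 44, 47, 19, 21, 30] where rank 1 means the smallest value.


Sort ascending: [2, 4, 19, 21, 30, 44, 47]
Find 19 in the sorted list.
19 is at position 3 (1-indexed).
Final answer: 3


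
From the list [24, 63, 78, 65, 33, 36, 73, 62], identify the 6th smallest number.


Sort ascending: [24, 33, 36, 62, 63, 65, 73, 78]
The 6th element (1-indexed) is at index 5.
Value = 65
Final answer: 65


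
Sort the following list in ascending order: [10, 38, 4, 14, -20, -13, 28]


Original list: [10, 38, 4, 14, -20, -13, 28]
Repeatedly take the smallest remaining element:
  Remaining [10, 38, 4, 14, -20, -13, 28] -> smallest is -20
  Remaining [10, 38, 4, 14, -13, 28] -> smallest is -13
  Remaining [10, 38, 4, 14, 28] -> smallest is 4
  Remaining [10, 38, 14, 28] -> smallest is 10
  Remaining [38, 14, 28] -> smallest is 14
  Remaining [38, 28] -> smallest is 28
  Remaining [38] -> smallest is 38
Collecting the picks in order gives the sorted list.
Final answer: [-20, -13, 4, 10, 14, 28, 38]


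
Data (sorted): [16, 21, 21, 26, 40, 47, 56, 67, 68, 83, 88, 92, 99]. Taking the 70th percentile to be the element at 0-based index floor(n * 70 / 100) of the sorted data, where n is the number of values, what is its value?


The dataset has n = 13 elements.
Index = floor(13 * 70 / 100) = floor(910 / 100) = floor(9.1) = 9
Counting from index 0 in the sorted data, the element at index 9 is 83.
Final answer: 83


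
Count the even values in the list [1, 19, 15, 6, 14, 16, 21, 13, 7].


Check each element:
  1 is odd
  19 is odd
  15 is odd
  6 is even
  14 is even
  16 is even
  21 is odd
  13 is odd
  7 is odd
Evens: [6, 14, 16]
Count of evens = 3
Final answer: 3


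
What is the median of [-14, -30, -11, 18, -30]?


First, sort the list: [-30, -30, -14, -11, 18]
The list has 5 elements (odd count).
The middle index is 2 (0-based), and the element there is -14.
Final answer: -14


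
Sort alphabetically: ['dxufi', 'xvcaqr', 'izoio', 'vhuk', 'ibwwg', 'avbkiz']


Compare strings character by character (the first differing letter decides):
  'avbkiz' < 'dxufi' since 'a' < 'd' at position 1
  'dxufi' < 'ibwwg' since 'd' < 'i' at position 1
  'ibwwg' < 'izoio' since 'b' < 'z' at position 2
  'izoio' < 'vhuk' since 'i' < 'v' at position 1
  'vhuk' < 'xvcaqr' since 'v' < 'x' at position 1
Chaining these comparisons gives the alphabetical order.
Final answer: ['avbkiz', 'dxufi', 'ibwwg', 'izoio', 'vhuk', 'xvcaqr']


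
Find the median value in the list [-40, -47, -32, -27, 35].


First, sort the list: [-47, -40, -32, -27, 35]
The list has 5 elements (odd count).
The middle index is 2 (0-based), and the element there is -32.
Final answer: -32


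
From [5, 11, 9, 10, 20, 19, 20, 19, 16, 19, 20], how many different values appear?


List all unique values:
Distinct values: [5, 9, 10, 11, 16, 19, 20]
Count = 7
Final answer: 7


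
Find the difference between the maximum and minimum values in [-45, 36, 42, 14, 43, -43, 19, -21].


Maximum value: 43
Minimum value: -45
Range = 43 - (-45) = 88
Final answer: 88


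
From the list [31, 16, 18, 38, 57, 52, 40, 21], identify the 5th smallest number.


Sort ascending: [16, 18, 21, 31, 38, 40, 52, 57]
The 5th element (1-indexed) is at index 4.
Value = 38
Final answer: 38


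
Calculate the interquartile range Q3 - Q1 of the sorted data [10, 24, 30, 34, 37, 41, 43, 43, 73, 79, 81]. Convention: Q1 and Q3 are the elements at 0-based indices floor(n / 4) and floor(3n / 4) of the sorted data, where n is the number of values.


The data has n = 11 elements.
Q1 index = floor(11 / 4) = floor(2.75) = 2; Q3 index = floor(3 * 11 / 4) = floor(8.25) = 8
Q1 = element at index 2 = 30
Q3 = element at index 8 = 73
IQR = 73 - 30 = 43
Final answer: 43


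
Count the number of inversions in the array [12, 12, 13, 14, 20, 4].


For each element, count the later elements that are smaller than it:
  12 (index 0): smaller elements after it = [4] -> 1
  12 (index 1): smaller elements after it = [4] -> 1
  13 (index 2): smaller elements after it = [4] -> 1
  14 (index 3): smaller elements after it = [4] -> 1
  20 (index 4): smaller elements after it = [4] -> 1
Total inversions = 1 + 1 + 1 + 1 + 1 = 5
Final answer: 5


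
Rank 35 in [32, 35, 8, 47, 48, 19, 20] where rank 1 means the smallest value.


Sort ascending: [8, 19, 20, 32, 35, 47, 48]
Find 35 in the sorted list.
35 is at position 5 (1-indexed).
Final answer: 5


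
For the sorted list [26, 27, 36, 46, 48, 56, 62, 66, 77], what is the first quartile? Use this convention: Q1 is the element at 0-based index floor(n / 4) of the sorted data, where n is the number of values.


The list has n = 9 elements.
Q1 index = floor(9 / 4) = floor(2.25) = 2
Counting from index 0 in the sorted data, the element at index 2 is 36.
Final answer: 36


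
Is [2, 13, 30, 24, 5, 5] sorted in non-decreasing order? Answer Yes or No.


Check consecutive pairs:
  2 <= 13? True
  13 <= 30? True
  30 <= 24? False
  24 <= 5? False
  5 <= 5? True
2 consecutive pair(s) are out of order, so the list is not sorted.
Final answer: No


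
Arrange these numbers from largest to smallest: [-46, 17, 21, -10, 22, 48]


Original list: [-46, 17, 21, -10, 22, 48]
Repeatedly take the largest remaining element:
  Remaining [-46, 17, 21, -10, 22, 48] -> largest is 48
  Remaining [-46, 17, 21, -10, 22] -> largest is 22
  Remaining [-46, 17, 21, -10] -> largest is 21
  Remaining [-46, 17, -10] -> largest is 17
  Remaining [-46, -10] -> largest is -10
  Remaining [-46] -> largest is -46
Collecting the picks in order gives the descending list.
Final answer: [48, 22, 21, 17, -10, -46]


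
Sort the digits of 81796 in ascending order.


The number 81796 has digits: 8, 1, 7, 9, 6
Sorted: 1, 6, 7, 8, 9
Joining the sorted digits gives the result.
Final answer: 16789


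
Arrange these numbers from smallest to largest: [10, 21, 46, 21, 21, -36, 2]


Original list: [10, 21, 46, 21, 21, -36, 2]
Repeatedly take the smallest remaining element:
  Remaining [10, 21, 46, 21, 21, -36, 2] -> smallest is -36
  Remaining [10, 21, 46, 21, 21, 2] -> smallest is 2
  Remaining [10, 21, 46, 21, 21] -> smallest is 10
  Remaining [21, 46, 21, 21] -> smallest is 21
  Remaining [46, 21, 21] -> smallest is 21
  Remaining [46, 21] -> smallest is 21
  Remaining [46] -> smallest is 46
Collecting the picks in order gives the sorted list.
Final answer: [-36, 2, 10, 21, 21, 21, 46]


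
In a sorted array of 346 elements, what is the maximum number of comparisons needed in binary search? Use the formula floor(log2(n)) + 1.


Binary search halves the search space each step.
Maximum comparisons = floor(log2(346)) + 1
log2(346) = 8.4346
floor(log2(346)) = 8, so 8 + 1 = 9
Final answer: 9


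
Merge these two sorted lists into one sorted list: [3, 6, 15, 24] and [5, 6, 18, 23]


List A: [3, 6, 15, 24]
List B: [5, 6, 18, 23]
Repeatedly compare the front elements and take the smaller:
  3 vs 5 -> take 3
  6 vs 5 -> take 5
  6 vs 6 -> take 6
  15 vs 6 -> take 6
  15 vs 18 -> take 15
  24 vs 18 -> take 18
  24 vs 23 -> take 23
  B is exhausted; append the rest of A: [24]
Final answer: [3, 5, 6, 6, 15, 18, 23, 24]


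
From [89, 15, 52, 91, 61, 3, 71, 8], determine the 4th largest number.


Sort descending: [91, 89, 71, 61, 52, 15, 8, 3]
The 4th element (1-indexed) is at index 3.
Value = 61
Final answer: 61


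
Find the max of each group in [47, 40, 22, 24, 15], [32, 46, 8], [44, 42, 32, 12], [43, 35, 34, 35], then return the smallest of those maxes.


Find max of each group:
  Group 1: [47, 40, 22, 24, 15] -> max = 47
  Group 2: [32, 46, 8] -> max = 46
  Group 3: [44, 42, 32, 12] -> max = 44
  Group 4: [43, 35, 34, 35] -> max = 43
Maxes: [47, 46, 44, 43]
Minimum of maxes = 43
Final answer: 43


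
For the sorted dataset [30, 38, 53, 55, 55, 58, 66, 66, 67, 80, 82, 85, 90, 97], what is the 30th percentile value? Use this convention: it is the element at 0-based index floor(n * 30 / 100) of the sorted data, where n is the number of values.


The dataset has n = 14 elements.
Index = floor(14 * 30 / 100) = floor(420 / 100) = floor(4.2) = 4
Counting from index 0 in the sorted data, the element at index 4 is 55.
Final answer: 55


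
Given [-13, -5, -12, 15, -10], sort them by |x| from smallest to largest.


Compute absolute values:
  |-13| = 13
  |-5| = 5
  |-12| = 12
  |15| = 15
  |-10| = 10
Absolute values in increasing order: 5 < 10 < 12 < 13 < 15
Listing the original numbers in that order gives the answer.
Final answer: [-5, -10, -12, -13, 15]


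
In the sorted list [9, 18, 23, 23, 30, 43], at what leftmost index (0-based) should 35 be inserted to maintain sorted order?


List is sorted: [9, 18, 23, 23, 30, 43]
We need the leftmost position where 35 can be inserted, i.e. the first index whose element is >= 35 (or the end of the list if none is).
Binary search with low=0, high=6 (0-based indices):
  low=0, high=6, mid=3: a[3]=23 < 35, so low = 4
  low=4, high=6, mid=5: a[5]=43 >= 35, so high = 5
  low=4, high=5, mid=4: a[4]=30 < 35, so low = 5
Now low = high = 5, so the insertion index is 5.
Final answer: 5


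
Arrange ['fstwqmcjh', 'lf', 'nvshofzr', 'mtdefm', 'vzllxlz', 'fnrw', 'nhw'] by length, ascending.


Compute lengths:
  'fstwqmcjh' has length 9
  'lf' has length 2
  'nvshofzr' has length 8
  'mtdefm' has length 6
  'vzllxlz' has length 7
  'fnrw' has length 4
  'nhw' has length 3
Lengths in increasing order: 2 < 3 < 4 < 6 < 7 < 8 < 9
Listing the words in that order gives the answer.
Final answer: ['lf', 'nhw', 'fnrw', 'mtdefm', 'vzllxlz', 'nvshofzr', 'fstwqmcjh']


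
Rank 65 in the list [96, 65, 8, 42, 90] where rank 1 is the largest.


Sort descending: [96, 90, 65, 42, 8]
Find 65 in the sorted list.
65 is at position 3.
Final answer: 3


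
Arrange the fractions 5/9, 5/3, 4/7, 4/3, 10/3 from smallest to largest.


Convert to decimal for comparison:
  5/9 = 0.5556
  5/3 = 1.6667
  4/7 = 0.5714
  4/3 = 1.3333
  10/3 = 3.3333
Decimals in increasing order: 0.5556 < 0.5714 < 1.3333 < 1.6667 < 3.3333
Writing each back as its fraction gives the sorted order.
Final answer: 5/9, 4/7, 4/3, 5/3, 10/3


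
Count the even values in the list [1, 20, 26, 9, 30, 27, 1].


Check each element:
  1 is odd
  20 is even
  26 is even
  9 is odd
  30 is even
  27 is odd
  1 is odd
Evens: [20, 26, 30]
Count of evens = 3
Final answer: 3


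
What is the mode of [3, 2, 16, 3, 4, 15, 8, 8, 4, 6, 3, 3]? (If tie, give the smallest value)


Count the frequency of each value:
  2 appears 1 time(s)
  3 appears 4 time(s)
  4 appears 2 time(s)
  6 appears 1 time(s)
  8 appears 2 time(s)
  15 appears 1 time(s)
  16 appears 1 time(s)
Maximum frequency is 4.
Only 3 reaches that frequency, so it is the mode.
Final answer: 3


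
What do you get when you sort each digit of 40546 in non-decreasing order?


The number 40546 has digits: 4, 0, 5, 4, 6
Sorted: 0, 4, 4, 5, 6
Joining the sorted digits gives the result.
Final answer: 04456


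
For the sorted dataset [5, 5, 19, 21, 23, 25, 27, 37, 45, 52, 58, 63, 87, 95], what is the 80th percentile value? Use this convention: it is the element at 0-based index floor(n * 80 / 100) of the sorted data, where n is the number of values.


The dataset has n = 14 elements.
Index = floor(14 * 80 / 100) = floor(1120 / 100) = floor(11.2) = 11
Counting from index 0 in the sorted data, the element at index 11 is 63.
Final answer: 63


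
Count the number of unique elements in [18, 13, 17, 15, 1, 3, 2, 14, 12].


List all unique values:
Distinct values: [1, 2, 3, 12, 13, 14, 15, 17, 18]
Count = 9
Final answer: 9


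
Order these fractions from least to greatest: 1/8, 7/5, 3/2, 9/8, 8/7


Convert to decimal for comparison:
  1/8 = 0.125
  7/5 = 1.4
  3/2 = 1.5
  9/8 = 1.125
  8/7 = 1.1429
Decimals in increasing order: 0.125 < 1.125 < 1.1429 < 1.4 < 1.5
Writing each back as its fraction gives the sorted order.
Final answer: 1/8, 9/8, 8/7, 7/5, 3/2


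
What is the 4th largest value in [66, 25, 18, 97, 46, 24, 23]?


Sort descending: [97, 66, 46, 25, 24, 23, 18]
The 4th element (1-indexed) is at index 3.
Value = 25
Final answer: 25


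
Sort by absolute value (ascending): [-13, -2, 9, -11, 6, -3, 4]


Compute absolute values:
  |-13| = 13
  |-2| = 2
  |9| = 9
  |-11| = 11
  |6| = 6
  |-3| = 3
  |4| = 4
Absolute values in increasing order: 2 < 3 < 4 < 6 < 9 < 11 < 13
Listing the original numbers in that order gives the answer.
Final answer: [-2, -3, 4, 6, 9, -11, -13]


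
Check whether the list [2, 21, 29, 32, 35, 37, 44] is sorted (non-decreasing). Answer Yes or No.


Check consecutive pairs:
  2 <= 21? True
  21 <= 29? True
  29 <= 32? True
  32 <= 35? True
  35 <= 37? True
  37 <= 44? True
Every consecutive pair is in order, so the list is non-decreasing.
Final answer: Yes


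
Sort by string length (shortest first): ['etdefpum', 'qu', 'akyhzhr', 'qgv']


Compute lengths:
  'etdefpum' has length 8
  'qu' has length 2
  'akyhzhr' has length 7
  'qgv' has length 3
Lengths in increasing order: 2 < 3 < 7 < 8
Listing the words in that order gives the answer.
Final answer: ['qu', 'qgv', 'akyhzhr', 'etdefpum']


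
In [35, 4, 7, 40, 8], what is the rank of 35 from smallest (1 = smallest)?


Sort ascending: [4, 7, 8, 35, 40]
Find 35 in the sorted list.
35 is at position 4 (1-indexed).
Final answer: 4


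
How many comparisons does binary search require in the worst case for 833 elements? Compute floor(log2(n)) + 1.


Binary search halves the search space each step.
Maximum comparisons = floor(log2(833)) + 1
log2(833) = 9.7022
floor(log2(833)) = 9, so 9 + 1 = 10
Final answer: 10


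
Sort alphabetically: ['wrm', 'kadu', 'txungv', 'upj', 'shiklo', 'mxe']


Compare strings character by character (the first differing letter decides):
  'kadu' < 'mxe' since 'k' < 'm' at position 1
  'mxe' < 'shiklo' since 'm' < 's' at position 1
  'shiklo' < 'txungv' since 's' < 't' at position 1
  'txungv' < 'upj' since 't' < 'u' at position 1
  'upj' < 'wrm' since 'u' < 'w' at position 1
Chaining these comparisons gives the alphabetical order.
Final answer: ['kadu', 'mxe', 'shiklo', 'txungv', 'upj', 'wrm']


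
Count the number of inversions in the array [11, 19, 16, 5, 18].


For each element, count the later elements that are smaller than it:
  11 (index 0): smaller elements after it = [5] -> 1
  19 (index 1): smaller elements after it = [16, 5, 18] -> 3
  16 (index 2): smaller elements after it = [5] -> 1
  5 (index 3): smaller elements after it = [] -> 0
Total inversions = 1 + 3 + 1 + 0 = 5
Final answer: 5


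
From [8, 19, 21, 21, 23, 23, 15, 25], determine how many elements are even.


Check each element:
  8 is even
  19 is odd
  21 is odd
  21 is odd
  23 is odd
  23 is odd
  15 is odd
  25 is odd
Evens: [8]
Count of evens = 1
Final answer: 1


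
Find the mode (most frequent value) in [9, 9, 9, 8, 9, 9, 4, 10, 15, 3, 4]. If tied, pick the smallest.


Count the frequency of each value:
  3 appears 1 time(s)
  4 appears 2 time(s)
  8 appears 1 time(s)
  9 appears 5 time(s)
  10 appears 1 time(s)
  15 appears 1 time(s)
Maximum frequency is 5.
Only 9 reaches that frequency, so it is the mode.
Final answer: 9


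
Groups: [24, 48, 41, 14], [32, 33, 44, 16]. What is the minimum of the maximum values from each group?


Find max of each group:
  Group 1: [24, 48, 41, 14] -> max = 48
  Group 2: [32, 33, 44, 16] -> max = 44
Maxes: [48, 44]
Minimum of maxes = 44
Final answer: 44


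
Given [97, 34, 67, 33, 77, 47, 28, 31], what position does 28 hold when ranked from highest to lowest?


Sort descending: [97, 77, 67, 47, 34, 33, 31, 28]
Find 28 in the sorted list.
28 is at position 8.
Final answer: 8


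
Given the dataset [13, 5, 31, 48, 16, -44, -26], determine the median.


First, sort the list: [-44, -26, 5, 13, 16, 31, 48]
The list has 7 elements (odd count).
The middle index is 3 (0-based), and the element there is 13.
Final answer: 13


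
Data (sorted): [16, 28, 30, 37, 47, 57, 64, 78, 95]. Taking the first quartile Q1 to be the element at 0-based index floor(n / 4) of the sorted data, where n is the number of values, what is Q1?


The list has n = 9 elements.
Q1 index = floor(9 / 4) = floor(2.25) = 2
Counting from index 0 in the sorted data, the element at index 2 is 30.
Final answer: 30


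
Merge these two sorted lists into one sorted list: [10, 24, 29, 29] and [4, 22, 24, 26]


List A: [10, 24, 29, 29]
List B: [4, 22, 24, 26]
Repeatedly compare the front elements and take the smaller:
  10 vs 4 -> take 4
  10 vs 22 -> take 10
  24 vs 22 -> take 22
  24 vs 24 -> take 24
  29 vs 24 -> take 24
  29 vs 26 -> take 26
  B is exhausted; append the rest of A: [29, 29]
Final answer: [4, 10, 22, 24, 24, 26, 29, 29]


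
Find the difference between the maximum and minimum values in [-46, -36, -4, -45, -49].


Maximum value: -4
Minimum value: -49
Range = -4 - (-49) = 45
Final answer: 45


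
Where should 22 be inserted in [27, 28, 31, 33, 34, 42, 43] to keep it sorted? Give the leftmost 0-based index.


List is sorted: [27, 28, 31, 33, 34, 42, 43]
We need the leftmost position where 22 can be inserted, i.e. the first index whose element is >= 22 (or the end of the list if none is).
Binary search with low=0, high=7 (0-based indices):
  low=0, high=7, mid=3: a[3]=33 >= 22, so high = 3
  low=0, high=3, mid=1: a[1]=28 >= 22, so high = 1
  low=0, high=1, mid=0: a[0]=27 >= 22, so high = 0
Now low = high = 0, so the insertion index is 0.
Final answer: 0


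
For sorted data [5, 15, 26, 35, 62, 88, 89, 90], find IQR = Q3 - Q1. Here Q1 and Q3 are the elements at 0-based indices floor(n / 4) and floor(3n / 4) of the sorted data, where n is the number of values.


The data has n = 8 elements.
Q1 index = floor(8 / 4) = floor(2) = 2; Q3 index = floor(3 * 8 / 4) = floor(6) = 6
Q1 = element at index 2 = 26
Q3 = element at index 6 = 89
IQR = 89 - 26 = 63
Final answer: 63


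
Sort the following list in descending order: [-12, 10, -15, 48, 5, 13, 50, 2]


Original list: [-12, 10, -15, 48, 5, 13, 50, 2]
Repeatedly take the largest remaining element:
  Remaining [-12, 10, -15, 48, 5, 13, 50, 2] -> largest is 50
  Remaining [-12, 10, -15, 48, 5, 13, 2] -> largest is 48
  Remaining [-12, 10, -15, 5, 13, 2] -> largest is 13
  Remaining [-12, 10, -15, 5, 2] -> largest is 10
  Remaining [-12, -15, 5, 2] -> largest is 5
  Remaining [-12, -15, 2] -> largest is 2
  Remaining [-12, -15] -> largest is -12
  Remaining [-15] -> largest is -15
Collecting the picks in order gives the descending list.
Final answer: [50, 48, 13, 10, 5, 2, -12, -15]


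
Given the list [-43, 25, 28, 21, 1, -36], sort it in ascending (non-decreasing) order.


Original list: [-43, 25, 28, 21, 1, -36]
Repeatedly take the smallest remaining element:
  Remaining [-43, 25, 28, 21, 1, -36] -> smallest is -43
  Remaining [25, 28, 21, 1, -36] -> smallest is -36
  Remaining [25, 28, 21, 1] -> smallest is 1
  Remaining [25, 28, 21] -> smallest is 21
  Remaining [25, 28] -> smallest is 25
  Remaining [28] -> smallest is 28
Collecting the picks in order gives the sorted list.
Final answer: [-43, -36, 1, 21, 25, 28]


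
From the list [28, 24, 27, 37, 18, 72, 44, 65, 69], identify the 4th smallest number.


Sort ascending: [18, 24, 27, 28, 37, 44, 65, 69, 72]
The 4th element (1-indexed) is at index 3.
Value = 28
Final answer: 28


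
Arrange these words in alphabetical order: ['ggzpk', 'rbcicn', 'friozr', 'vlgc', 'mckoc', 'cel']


Compare strings character by character (the first differing letter decides):
  'cel' < 'friozr' since 'c' < 'f' at position 1
  'friozr' < 'ggzpk' since 'f' < 'g' at position 1
  'ggzpk' < 'mckoc' since 'g' < 'm' at position 1
  'mckoc' < 'rbcicn' since 'm' < 'r' at position 1
  'rbcicn' < 'vlgc' since 'r' < 'v' at position 1
Chaining these comparisons gives the alphabetical order.
Final answer: ['cel', 'friozr', 'ggzpk', 'mckoc', 'rbcicn', 'vlgc']


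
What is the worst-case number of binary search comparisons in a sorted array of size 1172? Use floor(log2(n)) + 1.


Binary search halves the search space each step.
Maximum comparisons = floor(log2(1172)) + 1
log2(1172) = 10.1948
floor(log2(1172)) = 10, so 10 + 1 = 11
Final answer: 11


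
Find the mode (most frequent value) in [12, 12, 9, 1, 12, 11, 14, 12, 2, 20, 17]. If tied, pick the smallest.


Count the frequency of each value:
  1 appears 1 time(s)
  2 appears 1 time(s)
  9 appears 1 time(s)
  11 appears 1 time(s)
  12 appears 4 time(s)
  14 appears 1 time(s)
  17 appears 1 time(s)
  20 appears 1 time(s)
Maximum frequency is 4.
Only 12 reaches that frequency, so it is the mode.
Final answer: 12


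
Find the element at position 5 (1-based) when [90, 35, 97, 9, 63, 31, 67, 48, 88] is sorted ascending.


Sort ascending: [9, 31, 35, 48, 63, 67, 88, 90, 97]
The 5th element (1-indexed) is at index 4.
Value = 63
Final answer: 63


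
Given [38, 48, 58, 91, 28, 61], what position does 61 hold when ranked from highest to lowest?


Sort descending: [91, 61, 58, 48, 38, 28]
Find 61 in the sorted list.
61 is at position 2.
Final answer: 2


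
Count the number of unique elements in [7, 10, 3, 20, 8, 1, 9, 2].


List all unique values:
Distinct values: [1, 2, 3, 7, 8, 9, 10, 20]
Count = 8
Final answer: 8


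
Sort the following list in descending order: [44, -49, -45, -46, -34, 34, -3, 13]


Original list: [44, -49, -45, -46, -34, 34, -3, 13]
Repeatedly take the largest remaining element:
  Remaining [44, -49, -45, -46, -34, 34, -3, 13] -> largest is 44
  Remaining [-49, -45, -46, -34, 34, -3, 13] -> largest is 34
  Remaining [-49, -45, -46, -34, -3, 13] -> largest is 13
  Remaining [-49, -45, -46, -34, -3] -> largest is -3
  Remaining [-49, -45, -46, -34] -> largest is -34
  Remaining [-49, -45, -46] -> largest is -45
  Remaining [-49, -46] -> largest is -46
  Remaining [-49] -> largest is -49
Collecting the picks in order gives the descending list.
Final answer: [44, 34, 13, -3, -34, -45, -46, -49]


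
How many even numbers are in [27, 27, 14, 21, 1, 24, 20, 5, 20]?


Check each element:
  27 is odd
  27 is odd
  14 is even
  21 is odd
  1 is odd
  24 is even
  20 is even
  5 is odd
  20 is even
Evens: [14, 24, 20, 20]
Count of evens = 4
Final answer: 4


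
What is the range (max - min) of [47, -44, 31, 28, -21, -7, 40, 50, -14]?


Maximum value: 50
Minimum value: -44
Range = 50 - (-44) = 94
Final answer: 94


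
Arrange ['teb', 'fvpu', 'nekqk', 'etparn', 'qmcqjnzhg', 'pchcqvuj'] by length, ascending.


Compute lengths:
  'teb' has length 3
  'fvpu' has length 4
  'nekqk' has length 5
  'etparn' has length 6
  'qmcqjnzhg' has length 9
  'pchcqvuj' has length 8
Lengths in increasing order: 3 < 4 < 5 < 6 < 8 < 9
Listing the words in that order gives the answer.
Final answer: ['teb', 'fvpu', 'nekqk', 'etparn', 'pchcqvuj', 'qmcqjnzhg']


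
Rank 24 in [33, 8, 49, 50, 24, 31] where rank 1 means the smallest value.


Sort ascending: [8, 24, 31, 33, 49, 50]
Find 24 in the sorted list.
24 is at position 2 (1-indexed).
Final answer: 2


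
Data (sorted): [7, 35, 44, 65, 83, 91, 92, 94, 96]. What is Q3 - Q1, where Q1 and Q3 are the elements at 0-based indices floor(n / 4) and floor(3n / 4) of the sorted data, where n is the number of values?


The data has n = 9 elements.
Q1 index = floor(9 / 4) = floor(2.25) = 2; Q3 index = floor(3 * 9 / 4) = floor(6.75) = 6
Q1 = element at index 2 = 44
Q3 = element at index 6 = 92
IQR = 92 - 44 = 48
Final answer: 48


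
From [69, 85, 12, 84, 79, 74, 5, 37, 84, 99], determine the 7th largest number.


Sort descending: [99, 85, 84, 84, 79, 74, 69, 37, 12, 5]
The 7th element (1-indexed) is at index 6.
Value = 69
Final answer: 69


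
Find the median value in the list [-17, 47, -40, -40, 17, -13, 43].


First, sort the list: [-40, -40, -17, -13, 17, 43, 47]
The list has 7 elements (odd count).
The middle index is 3 (0-based), and the element there is -13.
Final answer: -13


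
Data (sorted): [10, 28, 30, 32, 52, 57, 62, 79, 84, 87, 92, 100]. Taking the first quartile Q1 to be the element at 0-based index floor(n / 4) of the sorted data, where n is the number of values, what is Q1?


The list has n = 12 elements.
Q1 index = floor(12 / 4) = floor(3) = 3
Counting from index 0 in the sorted data, the element at index 3 is 32.
Final answer: 32


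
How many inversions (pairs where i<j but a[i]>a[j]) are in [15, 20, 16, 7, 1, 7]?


For each element, count the later elements that are smaller than it:
  15 (index 0): smaller elements after it = [7, 1, 7] -> 3
  20 (index 1): smaller elements after it = [16, 7, 1, 7] -> 4
  16 (index 2): smaller elements after it = [7, 1, 7] -> 3
  7 (index 3): smaller elements after it = [1] -> 1
  1 (index 4): smaller elements after it = [] -> 0
Total inversions = 3 + 4 + 3 + 1 + 0 = 11
Final answer: 11


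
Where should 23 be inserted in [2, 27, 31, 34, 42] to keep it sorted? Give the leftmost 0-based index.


List is sorted: [2, 27, 31, 34, 42]
We need the leftmost position where 23 can be inserted, i.e. the first index whose element is >= 23 (or the end of the list if none is).
Binary search with low=0, high=5 (0-based indices):
  low=0, high=5, mid=2: a[2]=31 >= 23, so high = 2
  low=0, high=2, mid=1: a[1]=27 >= 23, so high = 1
  low=0, high=1, mid=0: a[0]=2 < 23, so low = 1
Now low = high = 1, so the insertion index is 1.
Final answer: 1


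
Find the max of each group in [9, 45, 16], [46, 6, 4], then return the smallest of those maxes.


Find max of each group:
  Group 1: [9, 45, 16] -> max = 45
  Group 2: [46, 6, 4] -> max = 46
Maxes: [45, 46]
Minimum of maxes = 45
Final answer: 45


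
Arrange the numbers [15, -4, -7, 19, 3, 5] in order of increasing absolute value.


Compute absolute values:
  |15| = 15
  |-4| = 4
  |-7| = 7
  |19| = 19
  |3| = 3
  |5| = 5
Absolute values in increasing order: 3 < 4 < 5 < 7 < 15 < 19
Listing the original numbers in that order gives the answer.
Final answer: [3, -4, 5, -7, 15, 19]


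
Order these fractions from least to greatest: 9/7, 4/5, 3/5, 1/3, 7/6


Convert to decimal for comparison:
  9/7 = 1.2857
  4/5 = 0.8
  3/5 = 0.6
  1/3 = 0.3333
  7/6 = 1.1667
Decimals in increasing order: 0.3333 < 0.6 < 0.8 < 1.1667 < 1.2857
Writing each back as its fraction gives the sorted order.
Final answer: 1/3, 3/5, 4/5, 7/6, 9/7


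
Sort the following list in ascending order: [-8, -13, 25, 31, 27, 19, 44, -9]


Original list: [-8, -13, 25, 31, 27, 19, 44, -9]
Repeatedly take the smallest remaining element:
  Remaining [-8, -13, 25, 31, 27, 19, 44, -9] -> smallest is -13
  Remaining [-8, 25, 31, 27, 19, 44, -9] -> smallest is -9
  Remaining [-8, 25, 31, 27, 19, 44] -> smallest is -8
  Remaining [25, 31, 27, 19, 44] -> smallest is 19
  Remaining [25, 31, 27, 44] -> smallest is 25
  Remaining [31, 27, 44] -> smallest is 27
  Remaining [31, 44] -> smallest is 31
  Remaining [44] -> smallest is 44
Collecting the picks in order gives the sorted list.
Final answer: [-13, -9, -8, 19, 25, 27, 31, 44]


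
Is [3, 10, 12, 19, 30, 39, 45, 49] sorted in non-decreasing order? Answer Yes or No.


Check consecutive pairs:
  3 <= 10? True
  10 <= 12? True
  12 <= 19? True
  19 <= 30? True
  30 <= 39? True
  39 <= 45? True
  45 <= 49? True
Every consecutive pair is in order, so the list is non-decreasing.
Final answer: Yes


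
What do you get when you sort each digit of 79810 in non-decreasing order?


The number 79810 has digits: 7, 9, 8, 1, 0
Sorted: 0, 1, 7, 8, 9
Joining the sorted digits gives the result.
Final answer: 01789


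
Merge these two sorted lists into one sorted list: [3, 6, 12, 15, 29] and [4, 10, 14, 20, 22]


List A: [3, 6, 12, 15, 29]
List B: [4, 10, 14, 20, 22]
Repeatedly compare the front elements and take the smaller:
  3 vs 4 -> take 3
  6 vs 4 -> take 4
  6 vs 10 -> take 6
  12 vs 10 -> take 10
  12 vs 14 -> take 12
  15 vs 14 -> take 14
  15 vs 20 -> take 15
  29 vs 20 -> take 20
  29 vs 22 -> take 22
  B is exhausted; append the rest of A: [29]
Final answer: [3, 4, 6, 10, 12, 14, 15, 20, 22, 29]


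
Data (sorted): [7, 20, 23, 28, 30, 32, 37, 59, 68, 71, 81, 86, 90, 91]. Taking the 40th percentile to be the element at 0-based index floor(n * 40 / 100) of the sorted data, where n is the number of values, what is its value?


The dataset has n = 14 elements.
Index = floor(14 * 40 / 100) = floor(560 / 100) = floor(5.6) = 5
Counting from index 0 in the sorted data, the element at index 5 is 32.
Final answer: 32


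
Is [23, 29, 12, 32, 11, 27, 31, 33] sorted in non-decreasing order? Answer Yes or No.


Check consecutive pairs:
  23 <= 29? True
  29 <= 12? False
  12 <= 32? True
  32 <= 11? False
  11 <= 27? True
  27 <= 31? True
  31 <= 33? True
2 consecutive pair(s) are out of order, so the list is not sorted.
Final answer: No


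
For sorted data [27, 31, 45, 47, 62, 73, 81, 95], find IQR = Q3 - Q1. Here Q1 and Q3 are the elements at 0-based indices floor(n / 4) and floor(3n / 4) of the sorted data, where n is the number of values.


The data has n = 8 elements.
Q1 index = floor(8 / 4) = floor(2) = 2; Q3 index = floor(3 * 8 / 4) = floor(6) = 6
Q1 = element at index 2 = 45
Q3 = element at index 6 = 81
IQR = 81 - 45 = 36
Final answer: 36


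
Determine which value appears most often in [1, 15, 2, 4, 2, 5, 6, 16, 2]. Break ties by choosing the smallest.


Count the frequency of each value:
  1 appears 1 time(s)
  2 appears 3 time(s)
  4 appears 1 time(s)
  5 appears 1 time(s)
  6 appears 1 time(s)
  15 appears 1 time(s)
  16 appears 1 time(s)
Maximum frequency is 3.
Only 2 reaches that frequency, so it is the mode.
Final answer: 2


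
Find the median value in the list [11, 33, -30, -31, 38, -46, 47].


First, sort the list: [-46, -31, -30, 11, 33, 38, 47]
The list has 7 elements (odd count).
The middle index is 3 (0-based), and the element there is 11.
Final answer: 11


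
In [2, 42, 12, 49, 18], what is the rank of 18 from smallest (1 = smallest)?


Sort ascending: [2, 12, 18, 42, 49]
Find 18 in the sorted list.
18 is at position 3 (1-indexed).
Final answer: 3


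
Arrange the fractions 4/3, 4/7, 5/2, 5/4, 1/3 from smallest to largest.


Convert to decimal for comparison:
  4/3 = 1.3333
  4/7 = 0.5714
  5/2 = 2.5
  5/4 = 1.25
  1/3 = 0.3333
Decimals in increasing order: 0.3333 < 0.5714 < 1.25 < 1.3333 < 2.5
Writing each back as its fraction gives the sorted order.
Final answer: 1/3, 4/7, 5/4, 4/3, 5/2


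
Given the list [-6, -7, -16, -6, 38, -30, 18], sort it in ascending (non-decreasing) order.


Original list: [-6, -7, -16, -6, 38, -30, 18]
Repeatedly take the smallest remaining element:
  Remaining [-6, -7, -16, -6, 38, -30, 18] -> smallest is -30
  Remaining [-6, -7, -16, -6, 38, 18] -> smallest is -16
  Remaining [-6, -7, -6, 38, 18] -> smallest is -7
  Remaining [-6, -6, 38, 18] -> smallest is -6
  Remaining [-6, 38, 18] -> smallest is -6
  Remaining [38, 18] -> smallest is 18
  Remaining [38] -> smallest is 38
Collecting the picks in order gives the sorted list.
Final answer: [-30, -16, -7, -6, -6, 18, 38]


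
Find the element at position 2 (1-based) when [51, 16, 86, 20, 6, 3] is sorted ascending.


Sort ascending: [3, 6, 16, 20, 51, 86]
The 2nd element (1-indexed) is at index 1.
Value = 6
Final answer: 6


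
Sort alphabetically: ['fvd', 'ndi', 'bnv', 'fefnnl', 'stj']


Compare strings character by character (the first differing letter decides):
  'bnv' < 'fefnnl' since 'b' < 'f' at position 1
  'fefnnl' < 'fvd' since 'e' < 'v' at position 2
  'fvd' < 'ndi' since 'f' < 'n' at position 1
  'ndi' < 'stj' since 'n' < 's' at position 1
Chaining these comparisons gives the alphabetical order.
Final answer: ['bnv', 'fefnnl', 'fvd', 'ndi', 'stj']


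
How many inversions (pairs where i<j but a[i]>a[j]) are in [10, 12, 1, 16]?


For each element, count the later elements that are smaller than it:
  10 (index 0): smaller elements after it = [1] -> 1
  12 (index 1): smaller elements after it = [1] -> 1
  1 (index 2): smaller elements after it = [] -> 0
Total inversions = 1 + 1 + 0 = 2
Final answer: 2


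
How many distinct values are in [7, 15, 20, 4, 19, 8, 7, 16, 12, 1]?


List all unique values:
Distinct values: [1, 4, 7, 8, 12, 15, 16, 19, 20]
Count = 9
Final answer: 9


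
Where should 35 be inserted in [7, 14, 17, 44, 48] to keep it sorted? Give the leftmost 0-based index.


List is sorted: [7, 14, 17, 44, 48]
We need the leftmost position where 35 can be inserted, i.e. the first index whose element is >= 35 (or the end of the list if none is).
Binary search with low=0, high=5 (0-based indices):
  low=0, high=5, mid=2: a[2]=17 < 35, so low = 3
  low=3, high=5, mid=4: a[4]=48 >= 35, so high = 4
  low=3, high=4, mid=3: a[3]=44 >= 35, so high = 3
Now low = high = 3, so the insertion index is 3.
Final answer: 3


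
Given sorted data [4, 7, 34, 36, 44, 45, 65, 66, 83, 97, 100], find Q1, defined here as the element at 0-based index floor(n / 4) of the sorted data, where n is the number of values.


The list has n = 11 elements.
Q1 index = floor(11 / 4) = floor(2.75) = 2
Counting from index 0 in the sorted data, the element at index 2 is 34.
Final answer: 34


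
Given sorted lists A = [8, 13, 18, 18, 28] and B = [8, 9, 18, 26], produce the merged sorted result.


List A: [8, 13, 18, 18, 28]
List B: [8, 9, 18, 26]
Repeatedly compare the front elements and take the smaller:
  8 vs 8 -> take 8
  13 vs 8 -> take 8
  13 vs 9 -> take 9
  13 vs 18 -> take 13
  18 vs 18 -> take 18
  18 vs 18 -> take 18
  28 vs 18 -> take 18
  28 vs 26 -> take 26
  B is exhausted; append the rest of A: [28]
Final answer: [8, 8, 9, 13, 18, 18, 18, 26, 28]
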